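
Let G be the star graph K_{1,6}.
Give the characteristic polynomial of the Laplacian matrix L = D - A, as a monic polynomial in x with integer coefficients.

x^7 - 12x^6 + 45x^5 - 80x^4 + 75x^3 - 36x^2 + 7x

The graph has 7 vertices and degree multiset [6, 1, 1, 1, 1, 1, 1]; D is the diagonal matrix of degrees and L = D - A. The eigenvalues of L are [0, 1, 1, 1, 1, 1, 7]; the characteristic polynomial is the product of (x - lambda_i), which multiplies out to x^7 - 12x^6 + 45x^5 - 80x^4 + 75x^3 - 36x^2 + 7x. The coefficient of x^6 equals -trace(L) = -12, matching the sum of degrees. The eigenvalues sum to 12, which equals trace(L) = 2|E|. There is one zero in the spectrum, matching the 1 component.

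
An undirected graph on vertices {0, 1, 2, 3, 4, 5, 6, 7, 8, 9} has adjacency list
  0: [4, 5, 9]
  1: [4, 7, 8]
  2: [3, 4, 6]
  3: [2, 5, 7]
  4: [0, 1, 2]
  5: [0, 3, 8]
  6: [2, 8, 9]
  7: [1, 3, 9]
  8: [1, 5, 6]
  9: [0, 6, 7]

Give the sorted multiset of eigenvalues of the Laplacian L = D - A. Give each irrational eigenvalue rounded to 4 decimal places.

[0, 2, 2, 2, 2, 2, 5, 5, 5, 5]

With the vertex order [0, 1, 2, 3, 4, 5, 6, 7, 8, 9], the degrees are [3, 3, 3, 3, 3, 3, 3, 3, 3, 3], giving D = diag(3, 3, 3, 3, 3, 3, 3, 3, 3, 3) and L = D - A. Since every row of L sums to 0, the all-ones vector is in the kernel and 0 is an eigenvalue. By the matrix-tree theorem the graph has (1/10) * product of the nonzero eigenvalues = 2000 spanning trees. There is one zero in the spectrum, matching the 1 component.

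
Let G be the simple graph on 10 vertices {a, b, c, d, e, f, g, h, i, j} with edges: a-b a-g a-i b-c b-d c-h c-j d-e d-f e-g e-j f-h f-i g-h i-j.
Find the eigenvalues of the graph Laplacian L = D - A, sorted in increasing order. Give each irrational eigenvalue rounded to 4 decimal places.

With the vertex order [a, b, c, d, e, f, g, h, i, j], the degrees are [3, 3, 3, 3, 3, 3, 3, 3, 3, 3], giving D = diag(3, 3, 3, 3, 3, 3, 3, 3, 3, 3) and L = D - A. Diagonalising L (or applying a numerical eigensolver to the 10x10 matrix) gives the spectrum above.

[0, 2, 2, 2, 2, 2, 5, 5, 5, 5]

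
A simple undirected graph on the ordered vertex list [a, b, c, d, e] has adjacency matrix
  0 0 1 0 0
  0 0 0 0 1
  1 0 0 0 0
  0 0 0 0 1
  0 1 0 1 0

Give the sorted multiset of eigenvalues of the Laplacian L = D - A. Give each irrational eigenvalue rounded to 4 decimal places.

With the vertex order [a, b, c, d, e], the degrees are [1, 1, 1, 1, 2], giving D = diag(1, 1, 1, 1, 2) and L = D - A. Diagonalising L (or applying a numerical eigensolver to the 5x5 matrix) gives the spectrum above. The 2 zero eigenvalues correspond to the 2 connected components. The largest eigenvalue, 3, is at most the vertex count 5.

[0, 0, 1, 2, 3]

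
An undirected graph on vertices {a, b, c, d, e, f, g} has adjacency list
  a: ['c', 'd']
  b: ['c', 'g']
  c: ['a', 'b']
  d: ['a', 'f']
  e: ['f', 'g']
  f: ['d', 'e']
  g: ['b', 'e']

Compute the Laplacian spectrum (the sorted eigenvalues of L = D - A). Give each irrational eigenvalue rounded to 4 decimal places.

With the vertex order [a, b, c, d, e, f, g], the degrees are [2, 2, 2, 2, 2, 2, 2], giving D = diag(2, 2, 2, 2, 2, 2, 2) and L = D - A. The multiplicity of 0 as a Laplacian eigenvalue equals the number of connected components. The single zero eigenvalue shows the graph is connected. The eigenvalues sum to 14, which equals trace(L) = 2|E|. There is one zero in the spectrum, matching the 1 component.

[0, 0.7530, 0.7530, 2.4450, 2.4450, 3.8019, 3.8019]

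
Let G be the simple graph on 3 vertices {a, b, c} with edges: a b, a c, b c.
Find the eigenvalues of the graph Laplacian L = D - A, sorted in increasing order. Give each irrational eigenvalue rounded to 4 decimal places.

[0, 3, 3]

Each diagonal entry of L is the vertex degree and each off-diagonal entry is -1 where an edge is present, 0 otherwise; in the order [a, b, c] the diagonal is [2, 2, 2]. Diagonalising L (or applying a numerical eigensolver to the 3x3 matrix) gives the spectrum above. The single zero eigenvalue shows the graph is connected.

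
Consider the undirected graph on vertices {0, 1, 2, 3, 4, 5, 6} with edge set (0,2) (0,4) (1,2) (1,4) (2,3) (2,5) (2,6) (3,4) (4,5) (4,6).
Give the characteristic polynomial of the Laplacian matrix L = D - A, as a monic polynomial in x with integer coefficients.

Reading degrees in the order [0, 1, 2, 3, 4, 5, 6] gives [2, 2, 5, 2, 5, 2, 2]; set D = diag(2, 2, 5, 2, 5, 2, 2) and form L = D - A. L has integer entries, so p(x) = det(xI - L) has integer coefficients. Expanding the determinant yields x^7 - 20x^6 + 155x^5 - 600x^4 + 1240x^3 - 1312x^2 + 560x. The constant term is 0 because L is singular (the all-ones vector lies in its kernel). The eigenvalues sum to 20, which equals trace(L) = 2|E|.

x^7 - 20x^6 + 155x^5 - 600x^4 + 1240x^3 - 1312x^2 + 560x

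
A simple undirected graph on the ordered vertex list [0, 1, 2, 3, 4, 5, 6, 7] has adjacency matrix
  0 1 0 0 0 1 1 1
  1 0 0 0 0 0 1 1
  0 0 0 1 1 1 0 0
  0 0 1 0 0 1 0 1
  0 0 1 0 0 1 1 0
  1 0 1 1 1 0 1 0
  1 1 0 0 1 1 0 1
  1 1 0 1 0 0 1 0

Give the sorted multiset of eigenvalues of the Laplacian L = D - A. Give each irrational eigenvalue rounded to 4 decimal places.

Reading degrees in the order [0, 1, 2, 3, 4, 5, 6, 7] gives [4, 3, 3, 3, 3, 5, 5, 4]; set D = diag(4, 3, 3, 3, 3, 5, 5, 4) and form L = D - A. Since every row of L sums to 0, the all-ones vector is in the kernel and 0 is an eigenvalue. The eigenvalues sum to 30, which equals trace(L) = 2|E|. There is one zero in the spectrum, matching the 1 component.

[0, 1.4773, 2.6304, 4, 4.3465, 5, 5.8807, 6.6652]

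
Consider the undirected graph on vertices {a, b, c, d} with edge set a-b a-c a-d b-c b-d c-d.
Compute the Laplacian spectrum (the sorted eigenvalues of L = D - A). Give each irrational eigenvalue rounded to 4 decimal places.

[0, 4, 4, 4]

Reading degrees in the order [a, b, c, d] gives [3, 3, 3, 3]; set D = diag(3, 3, 3, 3) and form L = D - A. L is symmetric positive semidefinite, so every eigenvalue is real and nonnegative. The single zero eigenvalue shows the graph is connected.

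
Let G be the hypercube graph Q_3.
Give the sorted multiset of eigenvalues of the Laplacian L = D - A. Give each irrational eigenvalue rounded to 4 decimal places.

[0, 2, 2, 2, 4, 4, 4, 6]

The graph has 8 vertices and degree multiset [3, 3, 3, 3, 3, 3, 3, 3]; D is the diagonal matrix of degrees and L = D - A. Diagonalising L (or applying a numerical eigensolver to the 8x8 matrix) gives the spectrum above. The largest eigenvalue, 6, is at most the vertex count 8. There is one zero in the spectrum, matching the 1 component.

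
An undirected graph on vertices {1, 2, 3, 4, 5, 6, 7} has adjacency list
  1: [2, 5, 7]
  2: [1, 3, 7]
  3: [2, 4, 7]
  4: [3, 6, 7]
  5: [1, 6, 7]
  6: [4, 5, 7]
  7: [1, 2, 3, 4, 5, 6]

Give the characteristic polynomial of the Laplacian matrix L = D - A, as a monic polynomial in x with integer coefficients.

x^7 - 24x^6 + 231x^5 - 1140x^4 + 3036x^3 - 4128x^2 + 2240x

Each diagonal entry of L is the vertex degree and each off-diagonal entry is -1 where an edge is present, 0 otherwise; in the order [1, 2, 3, 4, 5, 6, 7] the diagonal is [3, 3, 3, 3, 3, 3, 6]. L has integer entries, so p(x) = det(xI - L) has integer coefficients. Expanding the determinant yields x^7 - 24x^6 + 231x^5 - 1140x^4 + 3036x^3 - 4128x^2 + 2240x. Since p(0) = det(-L) = 0, x divides p(x). There is one zero in the spectrum, matching the 1 component.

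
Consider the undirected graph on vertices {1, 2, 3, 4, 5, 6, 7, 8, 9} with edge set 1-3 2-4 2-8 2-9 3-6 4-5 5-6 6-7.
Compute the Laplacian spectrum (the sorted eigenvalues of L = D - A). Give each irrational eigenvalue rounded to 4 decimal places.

Reading degrees in the order [1, 2, 3, 4, 5, 6, 7, 8, 9] gives [1, 3, 2, 2, 2, 3, 1, 1, 1]; set D = diag(1, 3, 2, 2, 2, 3, 1, 1, 1) and form L = D - A. Since every row of L sums to 0, the all-ones vector is in the kernel and 0 is an eigenvalue. The single zero eigenvalue shows the graph is connected. By the matrix-tree theorem the graph has (1/9) * product of the nonzero eigenvalues = 1 spanning tree. The largest eigenvalue, 4.4065, is at most the vertex count 9.

[0, 0.1538, 0.5764, 1, 1, 2.1128, 2.6757, 4.0748, 4.4065]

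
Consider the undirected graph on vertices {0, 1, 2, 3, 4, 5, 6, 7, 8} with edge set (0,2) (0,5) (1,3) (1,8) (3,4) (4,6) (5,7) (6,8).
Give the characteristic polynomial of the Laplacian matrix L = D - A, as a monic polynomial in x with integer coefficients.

Each diagonal entry of L is the vertex degree and each off-diagonal entry is -1 where an edge is present, 0 otherwise; in the order [0, 1, 2, 3, 4, 5, 6, 7, 8] the diagonal is [2, 2, 1, 2, 2, 2, 2, 1, 2]. L has integer entries, so p(x) = det(xI - L) has integer coefficients. Expanding the determinant yields x^9 - 16x^8 + 105x^7 - 364x^6 + 715x^5 - 790x^4 + 450x^3 - 100x^2. The coefficient of x^8 equals -trace(L) = -16, matching the sum of degrees.

x^9 - 16x^8 + 105x^7 - 364x^6 + 715x^5 - 790x^4 + 450x^3 - 100x^2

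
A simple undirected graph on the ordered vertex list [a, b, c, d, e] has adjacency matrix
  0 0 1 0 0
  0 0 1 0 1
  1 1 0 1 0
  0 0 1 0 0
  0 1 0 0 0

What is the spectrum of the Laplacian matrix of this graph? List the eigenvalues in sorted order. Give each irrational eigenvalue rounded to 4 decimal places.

[0, 0.5188, 1, 2.3111, 4.1701]

Each diagonal entry of L is the vertex degree and each off-diagonal entry is -1 where an edge is present, 0 otherwise; in the order [a, b, c, d, e] the diagonal is [1, 2, 3, 1, 1]. Diagonalising L (or applying a numerical eigensolver to the 5x5 matrix) gives the spectrum above. The eigenvalues sum to 8, which equals trace(L) = 2|E|. The largest eigenvalue, 4.1701, is at most the vertex count 5.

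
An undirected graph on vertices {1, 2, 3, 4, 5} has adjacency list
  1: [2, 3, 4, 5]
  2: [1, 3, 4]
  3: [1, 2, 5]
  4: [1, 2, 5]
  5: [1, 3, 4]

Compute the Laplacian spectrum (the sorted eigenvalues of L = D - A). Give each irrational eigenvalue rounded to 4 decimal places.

[0, 3, 3, 5, 5]

Each diagonal entry of L is the vertex degree and each off-diagonal entry is -1 where an edge is present, 0 otherwise; in the order [1, 2, 3, 4, 5] the diagonal is [4, 3, 3, 3, 3]. L is symmetric positive semidefinite, so every eigenvalue is real and nonnegative. The single zero eigenvalue shows the graph is connected. The eigenvalues sum to 16, which equals trace(L) = 2|E|.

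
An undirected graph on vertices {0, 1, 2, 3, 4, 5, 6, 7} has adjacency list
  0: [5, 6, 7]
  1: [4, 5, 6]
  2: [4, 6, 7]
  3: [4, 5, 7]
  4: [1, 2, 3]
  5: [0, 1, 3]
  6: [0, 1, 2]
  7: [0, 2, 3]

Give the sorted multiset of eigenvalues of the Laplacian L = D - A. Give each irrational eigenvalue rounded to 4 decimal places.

[0, 2, 2, 2, 4, 4, 4, 6]

With the vertex order [0, 1, 2, 3, 4, 5, 6, 7], the degrees are [3, 3, 3, 3, 3, 3, 3, 3], giving D = diag(3, 3, 3, 3, 3, 3, 3, 3) and L = D - A. Diagonalising L (or applying a numerical eigensolver to the 8x8 matrix) gives the spectrum above. The single zero eigenvalue shows the graph is connected. The eigenvalues sum to 24, which equals trace(L) = 2|E|.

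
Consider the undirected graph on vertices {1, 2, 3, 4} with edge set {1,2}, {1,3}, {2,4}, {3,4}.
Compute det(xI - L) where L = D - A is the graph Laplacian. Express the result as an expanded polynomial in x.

With the vertex order [1, 2, 3, 4], the degrees are [2, 2, 2, 2], giving D = diag(2, 2, 2, 2) and L = D - A. The eigenvalues of L are [0, 2, 2, 4]; the characteristic polynomial is the product of (x - lambda_i), which multiplies out to x^4 - 8x^3 + 20x^2 - 16x. The constant term is 0 because L is singular (the all-ones vector lies in its kernel). By the matrix-tree theorem the graph has (1/4) * product of the nonzero eigenvalues = 4 spanning trees. The eigenvalues sum to 8, which equals trace(L) = 2|E|.

x^4 - 8x^3 + 20x^2 - 16x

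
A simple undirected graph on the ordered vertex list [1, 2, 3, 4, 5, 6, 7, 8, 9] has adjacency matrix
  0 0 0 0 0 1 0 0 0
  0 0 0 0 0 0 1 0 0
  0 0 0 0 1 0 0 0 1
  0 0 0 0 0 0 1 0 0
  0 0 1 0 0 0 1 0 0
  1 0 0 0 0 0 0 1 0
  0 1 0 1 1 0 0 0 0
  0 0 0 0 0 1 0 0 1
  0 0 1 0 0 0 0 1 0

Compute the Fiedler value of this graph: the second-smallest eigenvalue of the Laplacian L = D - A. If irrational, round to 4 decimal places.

With the vertex order [1, 2, 3, 4, 5, 6, 7, 8, 9], the degrees are [1, 1, 2, 1, 2, 2, 3, 2, 2], giving D = diag(1, 1, 2, 1, 2, 2, 3, 2, 2) and L = D - A. Computing the eigenvalues of L and sorting gives [0, 0.1289, 0.5540, 1, 1.2613, 2.1326, 3, 3.6881, 4.2350]. The Fiedler value lambda_2 = 0.1289 is strictly positive, so the graph is connected.

0.1289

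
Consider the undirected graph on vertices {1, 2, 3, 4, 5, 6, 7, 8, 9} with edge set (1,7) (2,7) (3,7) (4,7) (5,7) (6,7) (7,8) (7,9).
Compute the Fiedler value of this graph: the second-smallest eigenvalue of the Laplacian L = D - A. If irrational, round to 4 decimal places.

Reading degrees in the order [1, 2, 3, 4, 5, 6, 7, 8, 9] gives [1, 1, 1, 1, 1, 1, 8, 1, 1]; set D = diag(1, 1, 1, 1, 1, 1, 8, 1, 1) and form L = D - A. Computing the eigenvalues of L and sorting gives [0, 1, 1, 1, 1, 1, 1, 1, 9]. The Fiedler value lambda_2 = 1 is strictly positive, so the graph is connected. There is one zero in the spectrum, matching the 1 component. The largest eigenvalue, 9, is at most the vertex count 9.

1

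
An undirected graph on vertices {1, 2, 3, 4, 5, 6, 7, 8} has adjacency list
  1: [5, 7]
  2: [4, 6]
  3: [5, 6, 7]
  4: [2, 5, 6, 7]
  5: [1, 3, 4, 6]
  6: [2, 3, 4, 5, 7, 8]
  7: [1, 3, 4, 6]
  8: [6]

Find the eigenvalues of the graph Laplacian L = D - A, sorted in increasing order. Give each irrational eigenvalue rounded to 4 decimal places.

[0, 0.9421, 1.5411, 2.4154, 3.8968, 4, 6.0840, 7.1207]

With the vertex order [1, 2, 3, 4, 5, 6, 7, 8], the degrees are [2, 2, 3, 4, 4, 6, 4, 1], giving D = diag(2, 2, 3, 4, 4, 6, 4, 1) and L = D - A. The multiplicity of 0 as a Laplacian eigenvalue equals the number of connected components. There is one zero in the spectrum, matching the 1 component.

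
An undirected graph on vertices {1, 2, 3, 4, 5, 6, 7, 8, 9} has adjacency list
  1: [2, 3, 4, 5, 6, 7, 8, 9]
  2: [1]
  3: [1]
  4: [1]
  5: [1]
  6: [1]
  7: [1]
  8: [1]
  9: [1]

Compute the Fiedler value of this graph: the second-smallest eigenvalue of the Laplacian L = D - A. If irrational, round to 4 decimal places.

Reading degrees in the order [1, 2, 3, 4, 5, 6, 7, 8, 9] gives [8, 1, 1, 1, 1, 1, 1, 1, 1]; set D = diag(8, 1, 1, 1, 1, 1, 1, 1, 1) and form L = D - A. The sorted Laplacian eigenvalues are [0, 1, 1, 1, 1, 1, 1, 1, 9]; the algebraic connectivity is the second entry, 1. The eigenvalues sum to 16, which equals trace(L) = 2|E|.

1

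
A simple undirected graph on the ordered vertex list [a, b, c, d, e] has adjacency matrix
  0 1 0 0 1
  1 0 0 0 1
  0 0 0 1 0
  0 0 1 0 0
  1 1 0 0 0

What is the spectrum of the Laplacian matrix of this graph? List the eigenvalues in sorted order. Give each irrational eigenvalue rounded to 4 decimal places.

With the vertex order [a, b, c, d, e], the degrees are [2, 2, 1, 1, 2], giving D = diag(2, 2, 1, 1, 2) and L = D - A. Diagonalising L (or applying a numerical eigensolver to the 5x5 matrix) gives the spectrum above. The 2 zero eigenvalues correspond to the 2 connected components. The eigenvalues sum to 8, which equals trace(L) = 2|E|. The largest eigenvalue, 3, is at most the vertex count 5.

[0, 0, 2, 3, 3]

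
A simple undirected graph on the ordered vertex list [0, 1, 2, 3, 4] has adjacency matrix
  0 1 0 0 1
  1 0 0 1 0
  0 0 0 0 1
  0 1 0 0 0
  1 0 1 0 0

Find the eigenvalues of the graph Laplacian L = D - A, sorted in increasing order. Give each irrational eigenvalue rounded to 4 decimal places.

With the vertex order [0, 1, 2, 3, 4], the degrees are [2, 2, 1, 1, 2], giving D = diag(2, 2, 1, 1, 2) and L = D - A. Since every row of L sums to 0, the all-ones vector is in the kernel and 0 is an eigenvalue. The eigenvalues sum to 8, which equals trace(L) = 2|E|. The largest eigenvalue, 3.6180, is at most the vertex count 5.

[0, 0.3820, 1.3820, 2.6180, 3.6180]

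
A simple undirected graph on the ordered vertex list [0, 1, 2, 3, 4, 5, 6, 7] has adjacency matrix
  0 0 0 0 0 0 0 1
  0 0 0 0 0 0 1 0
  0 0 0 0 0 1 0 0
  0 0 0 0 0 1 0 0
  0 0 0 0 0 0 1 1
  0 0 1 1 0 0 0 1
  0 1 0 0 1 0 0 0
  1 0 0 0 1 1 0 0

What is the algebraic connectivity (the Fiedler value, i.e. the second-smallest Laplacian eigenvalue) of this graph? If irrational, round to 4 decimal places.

Each diagonal entry of L is the vertex degree and each off-diagonal entry is -1 where an edge is present, 0 otherwise; in the order [0, 1, 2, 3, 4, 5, 6, 7] the diagonal is [1, 1, 1, 1, 2, 3, 2, 3]. The sorted Laplacian eigenvalues are [0, 0.2243, 0.5858, 1, 1.4108, 2.7237, 3.4142, 4.6412]; the algebraic connectivity is the second entry, 0.2243. The eigenvalues sum to 14, which equals trace(L) = 2|E|. The largest eigenvalue, 4.6412, is at most the vertex count 8.

0.2243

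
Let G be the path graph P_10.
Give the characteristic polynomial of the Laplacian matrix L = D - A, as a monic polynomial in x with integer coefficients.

x^10 - 18x^9 + 136x^8 - 560x^7 + 1365x^6 - 2002x^5 + 1716x^4 - 792x^3 + 165x^2 - 10x

The graph has 10 vertices and degree multiset [2, 2, 2, 2, 2, 2, 2, 2, 1, 1]; D is the diagonal matrix of degrees and L = D - A. Computing det(xI - L) by cofactor expansion (or equivalently via sum-over-permutations) gives x^10 - 18x^9 + 136x^8 - 560x^7 + 1365x^6 - 2002x^5 + 1716x^4 - 792x^3 + 165x^2 - 10x. The constant term is 0 because L is singular (the all-ones vector lies in its kernel). By the matrix-tree theorem the graph has (1/10) * product of the nonzero eigenvalues = 1 spanning tree. The eigenvalues sum to 18, which equals trace(L) = 2|E|.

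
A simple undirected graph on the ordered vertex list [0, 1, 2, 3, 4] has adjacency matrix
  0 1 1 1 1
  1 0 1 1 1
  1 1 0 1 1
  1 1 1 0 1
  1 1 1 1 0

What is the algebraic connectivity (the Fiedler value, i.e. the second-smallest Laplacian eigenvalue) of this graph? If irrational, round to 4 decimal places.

Reading degrees in the order [0, 1, 2, 3, 4] gives [4, 4, 4, 4, 4]; set D = diag(4, 4, 4, 4, 4) and form L = D - A. The smallest Laplacian eigenvalue is always 0. The next one, lambda_2 = 5, measures how hard the graph is to disconnect: larger values mean better connectivity. There is one zero in the spectrum, matching the 1 component. The eigenvalues sum to 20, which equals trace(L) = 2|E|.

5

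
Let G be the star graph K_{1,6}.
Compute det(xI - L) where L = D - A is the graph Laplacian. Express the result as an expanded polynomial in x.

x^7 - 12x^6 + 45x^5 - 80x^4 + 75x^3 - 36x^2 + 7x

The graph has 7 vertices and degree multiset [6, 1, 1, 1, 1, 1, 1]; D is the diagonal matrix of degrees and L = D - A. The eigenvalues of L are [0, 1, 1, 1, 1, 1, 7]; the characteristic polynomial is the product of (x - lambda_i), which multiplies out to x^7 - 12x^6 + 45x^5 - 80x^4 + 75x^3 - 36x^2 + 7x. The constant term is 0 because L is singular (the all-ones vector lies in its kernel). The largest eigenvalue, 7, is at most the vertex count 7. The eigenvalues sum to 12, which equals trace(L) = 2|E|.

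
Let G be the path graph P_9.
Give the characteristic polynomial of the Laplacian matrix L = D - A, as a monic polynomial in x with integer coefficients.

The graph has 9 vertices and degree multiset [2, 2, 2, 2, 2, 2, 2, 1, 1]; D is the diagonal matrix of degrees and L = D - A. L has integer entries, so p(x) = det(xI - L) has integer coefficients. Expanding the determinant yields x^9 - 16x^8 + 105x^7 - 364x^6 + 715x^5 - 792x^4 + 462x^3 - 120x^2 + 9x. Since p(0) = det(-L) = 0, x divides p(x). There is one zero in the spectrum, matching the 1 component.

x^9 - 16x^8 + 105x^7 - 364x^6 + 715x^5 - 792x^4 + 462x^3 - 120x^2 + 9x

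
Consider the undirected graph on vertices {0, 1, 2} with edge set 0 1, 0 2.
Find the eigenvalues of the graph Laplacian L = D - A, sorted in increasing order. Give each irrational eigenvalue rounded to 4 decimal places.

Reading degrees in the order [0, 1, 2] gives [2, 1, 1]; set D = diag(2, 1, 1) and form L = D - A. Diagonalising L (or applying a numerical eigensolver to the 3x3 matrix) gives the spectrum above. The single zero eigenvalue shows the graph is connected. By the matrix-tree theorem the graph has (1/3) * product of the nonzero eigenvalues = 1 spanning tree.

[0, 1, 3]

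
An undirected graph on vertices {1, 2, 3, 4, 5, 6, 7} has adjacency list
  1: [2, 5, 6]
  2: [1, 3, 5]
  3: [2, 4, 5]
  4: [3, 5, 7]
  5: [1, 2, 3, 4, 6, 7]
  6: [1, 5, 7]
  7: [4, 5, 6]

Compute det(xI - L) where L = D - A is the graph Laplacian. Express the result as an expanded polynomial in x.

x^7 - 24x^6 + 231x^5 - 1140x^4 + 3036x^3 - 4128x^2 + 2240x

Reading degrees in the order [1, 2, 3, 4, 5, 6, 7] gives [3, 3, 3, 3, 6, 3, 3]; set D = diag(3, 3, 3, 3, 6, 3, 3) and form L = D - A. Computing det(xI - L) by cofactor expansion (or equivalently via sum-over-permutations) gives x^7 - 24x^6 + 231x^5 - 1140x^4 + 3036x^3 - 4128x^2 + 2240x. The coefficient of x^6 equals -trace(L) = -24, matching the sum of degrees.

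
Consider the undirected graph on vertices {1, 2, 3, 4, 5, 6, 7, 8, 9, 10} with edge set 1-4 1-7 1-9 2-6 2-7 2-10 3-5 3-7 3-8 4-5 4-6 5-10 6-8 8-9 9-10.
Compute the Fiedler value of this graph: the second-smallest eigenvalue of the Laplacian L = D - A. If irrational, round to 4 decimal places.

Each diagonal entry of L is the vertex degree and each off-diagonal entry is -1 where an edge is present, 0 otherwise; in the order [1, 2, 3, 4, 5, 6, 7, 8, 9, 10] the diagonal is [3, 3, 3, 3, 3, 3, 3, 3, 3, 3]. The sorted Laplacian eigenvalues are [0, 2, 2, 2, 2, 2, 5, 5, 5, 5]; the algebraic connectivity is the second entry, 2. There is one zero in the spectrum, matching the 1 component.

2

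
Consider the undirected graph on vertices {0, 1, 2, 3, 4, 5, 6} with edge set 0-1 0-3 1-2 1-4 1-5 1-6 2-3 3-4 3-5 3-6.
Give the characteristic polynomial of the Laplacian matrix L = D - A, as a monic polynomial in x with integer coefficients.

Each diagonal entry of L is the vertex degree and each off-diagonal entry is -1 where an edge is present, 0 otherwise; in the order [0, 1, 2, 3, 4, 5, 6] the diagonal is [2, 5, 2, 5, 2, 2, 2]. The eigenvalues of L are [0, 2, 2, 2, 2, 5, 7]; the characteristic polynomial is the product of (x - lambda_i), which multiplies out to x^7 - 20x^6 + 155x^5 - 600x^4 + 1240x^3 - 1312x^2 + 560x. The constant term is 0 because L is singular (the all-ones vector lies in its kernel). There is one zero in the spectrum, matching the 1 component.

x^7 - 20x^6 + 155x^5 - 600x^4 + 1240x^3 - 1312x^2 + 560x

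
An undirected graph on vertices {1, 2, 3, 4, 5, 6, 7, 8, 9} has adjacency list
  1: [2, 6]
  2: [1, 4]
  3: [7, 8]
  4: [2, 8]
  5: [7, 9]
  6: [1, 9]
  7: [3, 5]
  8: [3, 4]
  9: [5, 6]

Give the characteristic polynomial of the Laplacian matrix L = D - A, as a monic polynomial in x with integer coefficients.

Each diagonal entry of L is the vertex degree and each off-diagonal entry is -1 where an edge is present, 0 otherwise; in the order [1, 2, 3, 4, 5, 6, 7, 8, 9] the diagonal is [2, 2, 2, 2, 2, 2, 2, 2, 2]. Computing det(xI - L) by cofactor expansion (or equivalently via sum-over-permutations) gives x^9 - 18x^8 + 135x^7 - 546x^6 + 1287x^5 - 1782x^4 + 1386x^3 - 540x^2 + 81x. The coefficient of x^8 equals -trace(L) = -18, matching the sum of degrees. The eigenvalues sum to 18, which equals trace(L) = 2|E|.

x^9 - 18x^8 + 135x^7 - 546x^6 + 1287x^5 - 1782x^4 + 1386x^3 - 540x^2 + 81x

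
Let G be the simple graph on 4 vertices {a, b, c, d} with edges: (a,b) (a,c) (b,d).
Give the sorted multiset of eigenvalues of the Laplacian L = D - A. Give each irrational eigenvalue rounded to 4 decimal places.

Each diagonal entry of L is the vertex degree and each off-diagonal entry is -1 where an edge is present, 0 otherwise; in the order [a, b, c, d] the diagonal is [2, 2, 1, 1]. L is symmetric positive semidefinite, so every eigenvalue is real and nonnegative. There is one zero in the spectrum, matching the 1 component.

[0, 0.5858, 2, 3.4142]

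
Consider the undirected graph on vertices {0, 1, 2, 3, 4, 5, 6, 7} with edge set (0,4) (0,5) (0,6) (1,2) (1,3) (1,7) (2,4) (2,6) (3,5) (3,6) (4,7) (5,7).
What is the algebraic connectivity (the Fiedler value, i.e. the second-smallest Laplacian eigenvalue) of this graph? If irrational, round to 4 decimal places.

With the vertex order [0, 1, 2, 3, 4, 5, 6, 7], the degrees are [3, 3, 3, 3, 3, 3, 3, 3], giving D = diag(3, 3, 3, 3, 3, 3, 3, 3) and L = D - A. The smallest Laplacian eigenvalue is always 0. The next one, lambda_2 = 2, measures how hard the graph is to disconnect: larger values mean better connectivity. The largest eigenvalue, 6, is at most the vertex count 8. The eigenvalues sum to 24, which equals trace(L) = 2|E|.

2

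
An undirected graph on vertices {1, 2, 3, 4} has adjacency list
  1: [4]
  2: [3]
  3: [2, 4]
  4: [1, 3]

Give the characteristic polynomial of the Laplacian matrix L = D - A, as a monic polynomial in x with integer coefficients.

x^4 - 6x^3 + 10x^2 - 4x

Each diagonal entry of L is the vertex degree and each off-diagonal entry is -1 where an edge is present, 0 otherwise; in the order [1, 2, 3, 4] the diagonal is [1, 1, 2, 2]. L has integer entries, so p(x) = det(xI - L) has integer coefficients. Expanding the determinant yields x^4 - 6x^3 + 10x^2 - 4x. The coefficient of x^3 equals -trace(L) = -6, matching the sum of degrees.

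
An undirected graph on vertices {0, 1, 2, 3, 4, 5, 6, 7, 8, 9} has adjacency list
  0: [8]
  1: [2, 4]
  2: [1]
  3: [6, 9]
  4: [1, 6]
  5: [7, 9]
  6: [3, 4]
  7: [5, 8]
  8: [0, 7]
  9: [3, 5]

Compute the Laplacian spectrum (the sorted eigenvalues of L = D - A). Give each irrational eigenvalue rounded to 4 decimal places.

Each diagonal entry of L is the vertex degree and each off-diagonal entry is -1 where an edge is present, 0 otherwise; in the order [0, 1, 2, 3, 4, 5, 6, 7, 8, 9] the diagonal is [1, 2, 1, 2, 2, 2, 2, 2, 2, 2]. L is symmetric positive semidefinite, so every eigenvalue is real and nonnegative. The single zero eigenvalue shows the graph is connected. By the matrix-tree theorem the graph has (1/10) * product of the nonzero eigenvalues = 1 spanning tree.

[0, 0.0979, 0.3820, 0.8244, 1.3820, 2, 2.6180, 3.1756, 3.6180, 3.9021]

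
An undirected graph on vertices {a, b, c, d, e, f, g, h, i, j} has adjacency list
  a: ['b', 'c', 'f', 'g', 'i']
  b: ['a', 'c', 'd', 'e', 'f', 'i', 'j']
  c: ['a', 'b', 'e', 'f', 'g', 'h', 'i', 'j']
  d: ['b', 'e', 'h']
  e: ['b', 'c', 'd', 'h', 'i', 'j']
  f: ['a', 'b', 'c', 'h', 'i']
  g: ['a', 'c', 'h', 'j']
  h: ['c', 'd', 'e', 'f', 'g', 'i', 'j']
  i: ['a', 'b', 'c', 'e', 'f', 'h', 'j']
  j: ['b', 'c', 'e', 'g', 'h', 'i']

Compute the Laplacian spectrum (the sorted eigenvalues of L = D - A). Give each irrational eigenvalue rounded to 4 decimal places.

Each diagonal entry of L is the vertex degree and each off-diagonal entry is -1 where an edge is present, 0 otherwise; in the order [a, b, c, d, e, f, g, h, i, j] the diagonal is [5, 7, 8, 3, 6, 5, 4, 7, 7, 6]. Diagonalising L (or applying a numerical eigensolver to the 10x10 matrix) gives the spectrum above. The single zero eigenvalue shows the graph is connected. The eigenvalues sum to 58, which equals trace(L) = 2|E|.

[0, 2.6542, 3.9192, 4.6854, 5.8260, 7.1336, 7.5387, 8.2743, 8.7835, 9.1850]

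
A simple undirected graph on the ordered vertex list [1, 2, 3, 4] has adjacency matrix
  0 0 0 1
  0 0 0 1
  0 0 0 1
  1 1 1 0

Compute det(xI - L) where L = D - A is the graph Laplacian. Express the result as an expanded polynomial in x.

Each diagonal entry of L is the vertex degree and each off-diagonal entry is -1 where an edge is present, 0 otherwise; in the order [1, 2, 3, 4] the diagonal is [1, 1, 1, 3]. Computing det(xI - L) by cofactor expansion (or equivalently via sum-over-permutations) gives x^4 - 6x^3 + 9x^2 - 4x. The coefficient of x^3 equals -trace(L) = -6, matching the sum of degrees. The largest eigenvalue, 4, is at most the vertex count 4.

x^4 - 6x^3 + 9x^2 - 4x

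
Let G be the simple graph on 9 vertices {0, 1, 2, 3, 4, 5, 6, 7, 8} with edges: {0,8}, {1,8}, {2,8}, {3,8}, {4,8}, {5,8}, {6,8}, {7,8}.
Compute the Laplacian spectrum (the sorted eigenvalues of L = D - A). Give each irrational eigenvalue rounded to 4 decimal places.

Reading degrees in the order [0, 1, 2, 3, 4, 5, 6, 7, 8] gives [1, 1, 1, 1, 1, 1, 1, 1, 8]; set D = diag(1, 1, 1, 1, 1, 1, 1, 1, 8) and form L = D - A. The multiplicity of 0 as a Laplacian eigenvalue equals the number of connected components. By the matrix-tree theorem the graph has (1/9) * product of the nonzero eigenvalues = 1 spanning tree.

[0, 1, 1, 1, 1, 1, 1, 1, 9]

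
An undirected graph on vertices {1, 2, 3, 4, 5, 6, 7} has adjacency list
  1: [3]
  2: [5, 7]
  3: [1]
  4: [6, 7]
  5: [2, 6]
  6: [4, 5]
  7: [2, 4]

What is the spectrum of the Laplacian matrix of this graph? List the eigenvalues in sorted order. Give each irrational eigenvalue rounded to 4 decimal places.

[0, 0, 1.3820, 1.3820, 2, 3.6180, 3.6180]

With the vertex order [1, 2, 3, 4, 5, 6, 7], the degrees are [1, 2, 1, 2, 2, 2, 2], giving D = diag(1, 2, 1, 2, 2, 2, 2) and L = D - A. Since every row of L sums to 0, the all-ones vector is in the kernel and 0 is an eigenvalue. The 2 zero eigenvalues correspond to the 2 connected components. The eigenvalues sum to 12, which equals trace(L) = 2|E|. The largest eigenvalue, 3.6180, is at most the vertex count 7.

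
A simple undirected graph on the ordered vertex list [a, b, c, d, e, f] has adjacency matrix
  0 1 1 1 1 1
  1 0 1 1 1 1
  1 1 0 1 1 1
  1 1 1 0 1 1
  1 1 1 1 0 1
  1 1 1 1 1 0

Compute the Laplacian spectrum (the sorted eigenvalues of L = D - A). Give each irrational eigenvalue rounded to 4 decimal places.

[0, 6, 6, 6, 6, 6]

With the vertex order [a, b, c, d, e, f], the degrees are [5, 5, 5, 5, 5, 5], giving D = diag(5, 5, 5, 5, 5, 5) and L = D - A. The multiplicity of 0 as a Laplacian eigenvalue equals the number of connected components. The single zero eigenvalue shows the graph is connected. There is one zero in the spectrum, matching the 1 component. By the matrix-tree theorem the graph has (1/6) * product of the nonzero eigenvalues = 1296 spanning trees.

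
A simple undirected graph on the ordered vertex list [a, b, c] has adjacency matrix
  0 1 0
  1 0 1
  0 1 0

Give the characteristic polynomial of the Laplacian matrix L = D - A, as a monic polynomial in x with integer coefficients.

Each diagonal entry of L is the vertex degree and each off-diagonal entry is -1 where an edge is present, 0 otherwise; in the order [a, b, c] the diagonal is [1, 2, 1]. Computing det(xI - L) by cofactor expansion (or equivalently via sum-over-permutations) gives x^3 - 4x^2 + 3x. Since p(0) = det(-L) = 0, x divides p(x). The eigenvalues sum to 4, which equals trace(L) = 2|E|. The largest eigenvalue, 3, is at most the vertex count 3.

x^3 - 4x^2 + 3x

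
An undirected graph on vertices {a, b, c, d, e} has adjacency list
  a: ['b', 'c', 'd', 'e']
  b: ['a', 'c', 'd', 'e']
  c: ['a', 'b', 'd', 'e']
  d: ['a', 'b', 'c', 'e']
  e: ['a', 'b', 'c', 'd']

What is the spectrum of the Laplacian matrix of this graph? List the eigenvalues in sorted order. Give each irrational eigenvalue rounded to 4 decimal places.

[0, 5, 5, 5, 5]

With the vertex order [a, b, c, d, e], the degrees are [4, 4, 4, 4, 4], giving D = diag(4, 4, 4, 4, 4) and L = D - A. L is symmetric positive semidefinite, so every eigenvalue is real and nonnegative. The single zero eigenvalue shows the graph is connected. By the matrix-tree theorem the graph has (1/5) * product of the nonzero eigenvalues = 125 spanning trees.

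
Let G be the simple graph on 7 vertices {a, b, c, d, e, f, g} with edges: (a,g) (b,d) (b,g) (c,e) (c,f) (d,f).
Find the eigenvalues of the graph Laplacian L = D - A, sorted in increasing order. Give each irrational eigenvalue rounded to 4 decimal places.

Each diagonal entry of L is the vertex degree and each off-diagonal entry is -1 where an edge is present, 0 otherwise; in the order [a, b, c, d, e, f, g] the diagonal is [1, 2, 2, 2, 1, 2, 2]. The multiplicity of 0 as a Laplacian eigenvalue equals the number of connected components. The eigenvalues sum to 12, which equals trace(L) = 2|E|.

[0, 0.1981, 0.7530, 1.5550, 2.4450, 3.2470, 3.8019]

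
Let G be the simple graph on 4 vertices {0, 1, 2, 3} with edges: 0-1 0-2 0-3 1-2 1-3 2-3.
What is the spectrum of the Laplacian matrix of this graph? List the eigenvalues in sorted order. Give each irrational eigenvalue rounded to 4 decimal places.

[0, 4, 4, 4]

Each diagonal entry of L is the vertex degree and each off-diagonal entry is -1 where an edge is present, 0 otherwise; in the order [0, 1, 2, 3] the diagonal is [3, 3, 3, 3]. L is symmetric positive semidefinite, so every eigenvalue is real and nonnegative. The largest eigenvalue, 4, is at most the vertex count 4.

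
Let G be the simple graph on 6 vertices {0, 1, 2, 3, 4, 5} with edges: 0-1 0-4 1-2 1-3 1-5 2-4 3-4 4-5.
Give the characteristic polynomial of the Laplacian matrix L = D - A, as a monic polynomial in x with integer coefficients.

Reading degrees in the order [0, 1, 2, 3, 4, 5] gives [2, 4, 2, 2, 4, 2]; set D = diag(2, 4, 2, 2, 4, 2) and form L = D - A. The eigenvalues of L are [0, 2, 2, 2, 4, 6]; the characteristic polynomial is the product of (x - lambda_i), which multiplies out to x^6 - 16x^5 + 96x^4 - 272x^3 + 368x^2 - 192x. The coefficient of x^5 equals -trace(L) = -16, matching the sum of degrees. The eigenvalues sum to 16, which equals trace(L) = 2|E|.

x^6 - 16x^5 + 96x^4 - 272x^3 + 368x^2 - 192x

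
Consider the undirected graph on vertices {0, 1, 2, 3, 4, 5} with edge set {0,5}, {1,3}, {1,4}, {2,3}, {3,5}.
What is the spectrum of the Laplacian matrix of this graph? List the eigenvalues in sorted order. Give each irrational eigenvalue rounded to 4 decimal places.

Reading degrees in the order [0, 1, 2, 3, 4, 5] gives [1, 2, 1, 3, 1, 2]; set D = diag(1, 2, 1, 3, 1, 2) and form L = D - A. The multiplicity of 0 as a Laplacian eigenvalue equals the number of connected components. There is one zero in the spectrum, matching the 1 component.

[0, 0.3820, 0.6972, 2, 2.6180, 4.3028]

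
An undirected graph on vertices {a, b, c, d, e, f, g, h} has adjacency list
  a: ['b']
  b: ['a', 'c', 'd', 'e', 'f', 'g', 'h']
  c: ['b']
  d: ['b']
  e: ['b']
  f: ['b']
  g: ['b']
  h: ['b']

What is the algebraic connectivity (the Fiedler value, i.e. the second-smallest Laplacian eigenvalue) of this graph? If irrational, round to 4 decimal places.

1

Each diagonal entry of L is the vertex degree and each off-diagonal entry is -1 where an edge is present, 0 otherwise; in the order [a, b, c, d, e, f, g, h] the diagonal is [1, 7, 1, 1, 1, 1, 1, 1]. Computing the eigenvalues of L and sorting gives [0, 1, 1, 1, 1, 1, 1, 8]. The Fiedler value lambda_2 = 1 is strictly positive, so the graph is connected. There is one zero in the spectrum, matching the 1 component.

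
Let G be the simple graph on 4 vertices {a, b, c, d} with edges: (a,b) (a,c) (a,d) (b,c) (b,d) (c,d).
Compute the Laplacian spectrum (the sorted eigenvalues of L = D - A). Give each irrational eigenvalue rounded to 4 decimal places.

[0, 4, 4, 4]

Reading degrees in the order [a, b, c, d] gives [3, 3, 3, 3]; set D = diag(3, 3, 3, 3) and form L = D - A. L is symmetric positive semidefinite, so every eigenvalue is real and nonnegative. There is one zero in the spectrum, matching the 1 component.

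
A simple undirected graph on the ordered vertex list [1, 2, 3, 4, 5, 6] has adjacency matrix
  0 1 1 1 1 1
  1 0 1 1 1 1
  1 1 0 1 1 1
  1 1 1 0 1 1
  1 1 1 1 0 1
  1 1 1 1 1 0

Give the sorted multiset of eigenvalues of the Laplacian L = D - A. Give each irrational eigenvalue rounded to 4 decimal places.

[0, 6, 6, 6, 6, 6]

Reading degrees in the order [1, 2, 3, 4, 5, 6] gives [5, 5, 5, 5, 5, 5]; set D = diag(5, 5, 5, 5, 5, 5) and form L = D - A. The multiplicity of 0 as a Laplacian eigenvalue equals the number of connected components. The single zero eigenvalue shows the graph is connected. There is one zero in the spectrum, matching the 1 component.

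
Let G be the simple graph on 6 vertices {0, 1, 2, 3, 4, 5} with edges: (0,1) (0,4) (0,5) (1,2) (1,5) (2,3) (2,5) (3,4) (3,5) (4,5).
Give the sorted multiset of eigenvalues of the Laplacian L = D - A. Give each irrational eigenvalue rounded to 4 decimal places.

[0, 2.3820, 2.3820, 4.6180, 4.6180, 6]

Reading degrees in the order [0, 1, 2, 3, 4, 5] gives [3, 3, 3, 3, 3, 5]; set D = diag(3, 3, 3, 3, 3, 5) and form L = D - A. L is symmetric positive semidefinite, so every eigenvalue is real and nonnegative. The single zero eigenvalue shows the graph is connected. The largest eigenvalue, 6, is at most the vertex count 6.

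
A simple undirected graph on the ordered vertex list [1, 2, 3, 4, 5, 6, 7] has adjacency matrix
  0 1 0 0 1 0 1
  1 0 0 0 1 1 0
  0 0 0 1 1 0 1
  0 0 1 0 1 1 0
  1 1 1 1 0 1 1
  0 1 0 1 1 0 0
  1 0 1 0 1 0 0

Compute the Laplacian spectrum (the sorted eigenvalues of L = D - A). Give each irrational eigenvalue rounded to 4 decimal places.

[0, 2, 2, 4, 4, 5, 7]

Each diagonal entry of L is the vertex degree and each off-diagonal entry is -1 where an edge is present, 0 otherwise; in the order [1, 2, 3, 4, 5, 6, 7] the diagonal is [3, 3, 3, 3, 6, 3, 3]. The multiplicity of 0 as a Laplacian eigenvalue equals the number of connected components. The eigenvalues sum to 24, which equals trace(L) = 2|E|. By the matrix-tree theorem the graph has (1/7) * product of the nonzero eigenvalues = 320 spanning trees.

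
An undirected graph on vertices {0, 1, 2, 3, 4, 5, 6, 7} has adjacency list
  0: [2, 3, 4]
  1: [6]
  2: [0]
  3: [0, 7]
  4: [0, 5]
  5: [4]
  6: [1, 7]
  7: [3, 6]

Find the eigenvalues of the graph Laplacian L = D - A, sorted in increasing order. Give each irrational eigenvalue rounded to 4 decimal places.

[0, 0.1864, 0.5858, 1, 2, 2.4707, 3.4142, 4.3429]

Reading degrees in the order [0, 1, 2, 3, 4, 5, 6, 7] gives [3, 1, 1, 2, 2, 1, 2, 2]; set D = diag(3, 1, 1, 2, 2, 1, 2, 2) and form L = D - A. Diagonalising L (or applying a numerical eigensolver to the 8x8 matrix) gives the spectrum above. The single zero eigenvalue shows the graph is connected. By the matrix-tree theorem the graph has (1/8) * product of the nonzero eigenvalues = 1 spanning tree.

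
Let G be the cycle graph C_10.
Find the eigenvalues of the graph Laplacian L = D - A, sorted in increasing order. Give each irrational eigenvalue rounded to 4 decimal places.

[0, 0.3820, 0.3820, 1.3820, 1.3820, 2.6180, 2.6180, 3.6180, 3.6180, 4]

The graph has 10 vertices and degree multiset [2, 2, 2, 2, 2, 2, 2, 2, 2, 2]; D is the diagonal matrix of degrees and L = D - A. The multiplicity of 0 as a Laplacian eigenvalue equals the number of connected components.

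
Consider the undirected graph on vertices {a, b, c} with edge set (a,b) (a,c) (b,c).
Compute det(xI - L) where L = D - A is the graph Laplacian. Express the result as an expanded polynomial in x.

Each diagonal entry of L is the vertex degree and each off-diagonal entry is -1 where an edge is present, 0 otherwise; in the order [a, b, c] the diagonal is [2, 2, 2]. The eigenvalues of L are [0, 3, 3]; the characteristic polynomial is the product of (x - lambda_i), which multiplies out to x^3 - 6x^2 + 9x. The coefficient of x^2 equals -trace(L) = -6, matching the sum of degrees. There is one zero in the spectrum, matching the 1 component.

x^3 - 6x^2 + 9x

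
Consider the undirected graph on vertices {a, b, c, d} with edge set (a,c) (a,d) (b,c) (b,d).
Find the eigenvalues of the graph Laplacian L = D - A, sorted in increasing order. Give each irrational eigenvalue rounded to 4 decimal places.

Each diagonal entry of L is the vertex degree and each off-diagonal entry is -1 where an edge is present, 0 otherwise; in the order [a, b, c, d] the diagonal is [2, 2, 2, 2]. The multiplicity of 0 as a Laplacian eigenvalue equals the number of connected components. The single zero eigenvalue shows the graph is connected. The eigenvalues sum to 8, which equals trace(L) = 2|E|.

[0, 2, 2, 4]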